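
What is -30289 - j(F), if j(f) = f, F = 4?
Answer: -30293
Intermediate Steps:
-30289 - j(F) = -30289 - 1*4 = -30289 - 4 = -30293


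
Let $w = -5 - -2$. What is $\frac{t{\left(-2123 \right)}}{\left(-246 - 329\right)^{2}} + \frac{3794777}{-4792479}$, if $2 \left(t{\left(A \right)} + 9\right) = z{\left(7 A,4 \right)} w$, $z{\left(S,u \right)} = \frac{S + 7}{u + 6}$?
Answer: $- \frac{12440131554761}{15845133693750} \approx -0.78511$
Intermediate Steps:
$z{\left(S,u \right)} = \frac{7 + S}{6 + u}$
$w = -3$ ($w = -5 + 2 = -3$)
$t{\left(A \right)} = - \frac{201}{20} - \frac{21 A}{20}$ ($t{\left(A \right)} = -9 + \frac{\frac{7 + 7 A}{6 + 4} \left(-3\right)}{2} = -9 + \frac{\frac{7 + 7 A}{10} \left(-3\right)}{2} = -9 + \frac{\left(\frac{7}{10} + \frac{7 A}{10}\right) \left(-3\right)}{2} = -9 + \frac{- \frac{21}{10} - \frac{21 A}{10}}{2} = -9 - \left(\frac{21}{20} + \frac{21 A}{20}\right) = - \frac{201}{20} - \frac{21 A}{20}$)
$\frac{t{\left(-2123 \right)}}{\left(-246 - 329\right)^{2}} + \frac{3794777}{-4792479} = \frac{- \frac{201}{20} - - \frac{44583}{20}}{\left(-246 - 329\right)^{2}} + \frac{3794777}{-4792479} = \frac{- \frac{201}{20} + \frac{44583}{20}}{\left(-575\right)^{2}} + 3794777 \left(- \frac{1}{4792479}\right) = \frac{22191}{10 \cdot 330625} - \frac{3794777}{4792479} = \frac{22191}{10} \cdot \frac{1}{330625} - \frac{3794777}{4792479} = \frac{22191}{3306250} - \frac{3794777}{4792479} = - \frac{12440131554761}{15845133693750}$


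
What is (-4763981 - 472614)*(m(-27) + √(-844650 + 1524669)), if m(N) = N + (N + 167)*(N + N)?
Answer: 39730046265 - 5236595*√680019 ≈ 3.5412e+10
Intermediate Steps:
m(N) = N + 2*N*(167 + N) (m(N) = N + (167 + N)*(2*N) = N + 2*N*(167 + N))
(-4763981 - 472614)*(m(-27) + √(-844650 + 1524669)) = (-4763981 - 472614)*(-27*(335 + 2*(-27)) + √(-844650 + 1524669)) = -5236595*(-27*(335 - 54) + √680019) = -5236595*(-27*281 + √680019) = -5236595*(-7587 + √680019) = 39730046265 - 5236595*√680019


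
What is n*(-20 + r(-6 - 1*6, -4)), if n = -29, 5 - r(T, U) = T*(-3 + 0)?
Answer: 1479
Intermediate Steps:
r(T, U) = 5 + 3*T (r(T, U) = 5 - T*(-3 + 0) = 5 - T*(-3) = 5 - (-3)*T = 5 + 3*T)
n*(-20 + r(-6 - 1*6, -4)) = -29*(-20 + (5 + 3*(-6 - 1*6))) = -29*(-20 + (5 + 3*(-6 - 6))) = -29*(-20 + (5 + 3*(-12))) = -29*(-20 + (5 - 36)) = -29*(-20 - 31) = -29*(-51) = 1479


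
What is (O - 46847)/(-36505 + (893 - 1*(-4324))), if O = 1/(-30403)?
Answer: 712144671/475624532 ≈ 1.4973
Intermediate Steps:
O = -1/30403 ≈ -3.2892e-5
(O - 46847)/(-36505 + (893 - 1*(-4324))) = (-1/30403 - 46847)/(-36505 + (893 - 1*(-4324))) = -1424289342/(30403*(-36505 + (893 + 4324))) = -1424289342/(30403*(-36505 + 5217)) = -1424289342/30403/(-31288) = -1424289342/30403*(-1/31288) = 712144671/475624532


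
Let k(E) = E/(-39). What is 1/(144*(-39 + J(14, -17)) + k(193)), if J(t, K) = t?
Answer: -39/140593 ≈ -0.00027740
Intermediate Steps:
k(E) = -E/39 (k(E) = E*(-1/39) = -E/39)
1/(144*(-39 + J(14, -17)) + k(193)) = 1/(144*(-39 + 14) - 1/39*193) = 1/(144*(-25) - 193/39) = 1/(-3600 - 193/39) = 1/(-140593/39) = -39/140593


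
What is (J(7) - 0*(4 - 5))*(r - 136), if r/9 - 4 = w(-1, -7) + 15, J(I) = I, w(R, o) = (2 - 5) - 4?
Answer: -196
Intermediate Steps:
w(R, o) = -7 (w(R, o) = -3 - 4 = -7)
r = 108 (r = 36 + 9*(-7 + 15) = 36 + 9*8 = 36 + 72 = 108)
(J(7) - 0*(4 - 5))*(r - 136) = (7 - 0*(4 - 5))*(108 - 136) = (7 - 0*(-1))*(-28) = (7 - 1*0)*(-28) = (7 + 0)*(-28) = 7*(-28) = -196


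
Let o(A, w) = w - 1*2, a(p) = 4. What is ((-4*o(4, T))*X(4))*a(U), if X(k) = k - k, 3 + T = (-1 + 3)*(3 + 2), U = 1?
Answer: 0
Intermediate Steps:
T = 7 (T = -3 + (-1 + 3)*(3 + 2) = -3 + 2*5 = -3 + 10 = 7)
o(A, w) = -2 + w (o(A, w) = w - 2 = -2 + w)
X(k) = 0
((-4*o(4, T))*X(4))*a(U) = (-4*(-2 + 7)*0)*4 = (-4*5*0)*4 = -20*0*4 = 0*4 = 0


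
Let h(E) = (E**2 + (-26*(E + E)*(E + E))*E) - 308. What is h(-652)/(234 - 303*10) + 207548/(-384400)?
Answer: -692541727061713/67173900 ≈ -1.0310e+7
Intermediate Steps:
h(E) = -308 + E**2 - 104*E**3 (h(E) = (E**2 + (-26*2*E*2*E)*E) - 308 = (E**2 + (-104*E**2)*E) - 308 = (E**2 - 104*E**3) - 308 = -308 + E**2 - 104*E**3)
h(-652)/(234 - 303*10) + 207548/(-384400) = (-308 + (-652)**2 - 104*(-652)**3)/(234 - 303*10) + 207548/(-384400) = (-308 + 425104 - 104*(-277167808))/(234 - 3030) + 207548*(-1/384400) = (-308 + 425104 + 28825452032)/(-2796) - 51887/96100 = 28825876828*(-1/2796) - 51887/96100 = -7206469207/699 - 51887/96100 = -692541727061713/67173900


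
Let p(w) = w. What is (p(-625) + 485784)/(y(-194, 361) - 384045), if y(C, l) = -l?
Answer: -485159/384406 ≈ -1.2621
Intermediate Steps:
(p(-625) + 485784)/(y(-194, 361) - 384045) = (-625 + 485784)/(-1*361 - 384045) = 485159/(-361 - 384045) = 485159/(-384406) = 485159*(-1/384406) = -485159/384406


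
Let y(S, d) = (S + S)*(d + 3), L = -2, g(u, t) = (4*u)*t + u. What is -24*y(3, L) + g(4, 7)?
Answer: -28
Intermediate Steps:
g(u, t) = u + 4*t*u (g(u, t) = 4*t*u + u = u + 4*t*u)
y(S, d) = 2*S*(3 + d) (y(S, d) = (2*S)*(3 + d) = 2*S*(3 + d))
-24*y(3, L) + g(4, 7) = -48*3*(3 - 2) + 4*(1 + 4*7) = -48*3 + 4*(1 + 28) = -24*6 + 4*29 = -144 + 116 = -28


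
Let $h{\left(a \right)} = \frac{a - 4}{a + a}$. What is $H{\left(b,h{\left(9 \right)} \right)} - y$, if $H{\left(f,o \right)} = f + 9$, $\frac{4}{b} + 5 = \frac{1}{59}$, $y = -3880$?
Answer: $\frac{571565}{147} \approx 3888.2$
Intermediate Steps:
$h{\left(a \right)} = \frac{-4 + a}{2 a}$
$b = - \frac{118}{147}$ ($b = \frac{4}{-5 + \frac{1}{59}} = \frac{4}{- \frac{294}{59}} = 4 \left(- \frac{59}{294}\right) = - \frac{118}{147} \approx -0.80272$)
$H{\left(f,o \right)} = 9 + f$
$H{\left(b,h{\left(9 \right)} \right)} - y = \left(9 - \frac{118}{147}\right) - -3880 = \frac{1205}{147} + 3880 = \frac{571565}{147}$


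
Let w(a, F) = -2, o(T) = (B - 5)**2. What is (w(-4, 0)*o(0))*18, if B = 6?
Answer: -36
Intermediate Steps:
o(T) = 1 (o(T) = (6 - 5)**2 = 1**2 = 1)
(w(-4, 0)*o(0))*18 = -2*1*18 = -2*18 = -36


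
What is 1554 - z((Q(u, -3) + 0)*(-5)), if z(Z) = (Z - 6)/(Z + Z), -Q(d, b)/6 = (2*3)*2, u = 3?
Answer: 186421/120 ≈ 1553.5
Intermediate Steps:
Q(d, b) = -72 (Q(d, b) = -6*2*3*2 = -36*2 = -6*12 = -72)
z(Z) = (-6 + Z)/(2*Z) (z(Z) = (-6 + Z)/((2*Z)) = (-6 + Z)*(1/(2*Z)) = (-6 + Z)/(2*Z))
1554 - z((Q(u, -3) + 0)*(-5)) = 1554 - (-6 + (-72 + 0)*(-5))/(2*((-72 + 0)*(-5))) = 1554 - (-6 - 72*(-5))/(2*((-72*(-5)))) = 1554 - (-6 + 360)/(2*360) = 1554 - 354/(2*360) = 1554 - 1*59/120 = 1554 - 59/120 = 186421/120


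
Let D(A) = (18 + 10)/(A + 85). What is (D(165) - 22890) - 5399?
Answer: -3536111/125 ≈ -28289.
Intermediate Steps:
D(A) = 28/(85 + A)
(D(165) - 22890) - 5399 = (28/(85 + 165) - 22890) - 5399 = (28/250 - 22890) - 5399 = (28*(1/250) - 22890) - 5399 = (14/125 - 22890) - 5399 = -2861236/125 - 5399 = -3536111/125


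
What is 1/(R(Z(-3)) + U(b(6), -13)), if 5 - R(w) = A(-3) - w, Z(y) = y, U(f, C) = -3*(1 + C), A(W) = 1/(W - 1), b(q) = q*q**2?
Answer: 4/153 ≈ 0.026144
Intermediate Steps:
b(q) = q**3
A(W) = 1/(-1 + W)
U(f, C) = -3 - 3*C
R(w) = 21/4 + w (R(w) = 5 - (1/(-1 - 3) - w) = 5 - (1/(-4) - w) = 5 - (-1/4 - w) = 5 + (1/4 + w) = 21/4 + w)
1/(R(Z(-3)) + U(b(6), -13)) = 1/((21/4 - 3) + (-3 - 3*(-13))) = 1/(9/4 + (-3 + 39)) = 1/(9/4 + 36) = 1/(153/4) = 4/153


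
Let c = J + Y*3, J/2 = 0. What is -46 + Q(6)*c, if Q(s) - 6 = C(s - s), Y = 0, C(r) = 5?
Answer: -46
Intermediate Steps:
J = 0 (J = 2*0 = 0)
Q(s) = 11 (Q(s) = 6 + 5 = 11)
c = 0 (c = 0 + 0*3 = 0 + 0 = 0)
-46 + Q(6)*c = -46 + 11*0 = -46 + 0 = -46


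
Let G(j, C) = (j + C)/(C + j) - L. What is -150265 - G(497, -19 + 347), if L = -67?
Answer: -150333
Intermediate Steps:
G(j, C) = 68 (G(j, C) = (j + C)/(C + j) - 1*(-67) = (C + j)/(C + j) + 67 = 1 + 67 = 68)
-150265 - G(497, -19 + 347) = -150265 - 1*68 = -150265 - 68 = -150333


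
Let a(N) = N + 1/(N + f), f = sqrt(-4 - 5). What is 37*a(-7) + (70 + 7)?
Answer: -10815/58 - 111*I/58 ≈ -186.47 - 1.9138*I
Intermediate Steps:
f = 3*I (f = sqrt(-9) = 3*I ≈ 3.0*I)
a(N) = N + 1/(N + 3*I)
37*a(-7) + (70 + 7) = 37*((1 + (-7)**2 + 3*I*(-7))/(-7 + 3*I)) + (70 + 7) = 37*(((-7 - 3*I)/58)*(1 + 49 - 21*I)) + 77 = 37*(((-7 - 3*I)/58)*(50 - 21*I)) + 77 = 37*((-7 - 3*I)*(50 - 21*I)/58) + 77 = 37*(-7 - 3*I)*(50 - 21*I)/58 + 77 = 77 + 37*(-7 - 3*I)*(50 - 21*I)/58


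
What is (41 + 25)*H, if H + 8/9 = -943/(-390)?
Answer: 19679/195 ≈ 100.92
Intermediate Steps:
H = 1789/1170 (H = -8/9 - 943/(-390) = -8/9 - 943*(-1/390) = -8/9 + 943/390 = 1789/1170 ≈ 1.5291)
(41 + 25)*H = (41 + 25)*(1789/1170) = 66*(1789/1170) = 19679/195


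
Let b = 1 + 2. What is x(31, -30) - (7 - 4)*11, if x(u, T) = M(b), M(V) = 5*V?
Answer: -18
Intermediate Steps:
b = 3
x(u, T) = 15 (x(u, T) = 5*3 = 15)
x(31, -30) - (7 - 4)*11 = 15 - (7 - 4)*11 = 15 - 3*11 = 15 - 1*33 = 15 - 33 = -18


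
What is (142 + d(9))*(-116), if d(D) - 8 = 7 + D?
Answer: -19256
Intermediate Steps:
d(D) = 15 + D (d(D) = 8 + (7 + D) = 15 + D)
(142 + d(9))*(-116) = (142 + (15 + 9))*(-116) = (142 + 24)*(-116) = 166*(-116) = -19256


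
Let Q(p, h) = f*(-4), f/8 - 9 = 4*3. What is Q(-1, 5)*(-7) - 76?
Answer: 4628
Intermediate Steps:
f = 168 (f = 72 + 8*(4*3) = 72 + 8*12 = 72 + 96 = 168)
Q(p, h) = -672 (Q(p, h) = 168*(-4) = -672)
Q(-1, 5)*(-7) - 76 = -672*(-7) - 76 = 4704 - 76 = 4628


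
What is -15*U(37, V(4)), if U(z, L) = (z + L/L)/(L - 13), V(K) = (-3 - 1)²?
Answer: -190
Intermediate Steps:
V(K) = 16 (V(K) = (-4)² = 16)
U(z, L) = (1 + z)/(-13 + L) (U(z, L) = (z + 1)/(-13 + L) = (1 + z)/(-13 + L))
-15*U(37, V(4)) = -15*(1 + 37)/(-13 + 16) = -15*38/3 = -190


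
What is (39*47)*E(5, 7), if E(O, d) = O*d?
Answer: 64155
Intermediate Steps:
(39*47)*E(5, 7) = (39*47)*(5*7) = 1833*35 = 64155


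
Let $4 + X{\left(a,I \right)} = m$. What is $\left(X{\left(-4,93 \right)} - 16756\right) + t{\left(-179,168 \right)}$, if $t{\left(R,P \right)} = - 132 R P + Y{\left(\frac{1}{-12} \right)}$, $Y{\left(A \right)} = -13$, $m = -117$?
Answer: $3952614$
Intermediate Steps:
$X{\left(a,I \right)} = -121$ ($X{\left(a,I \right)} = -4 - 117 = -121$)
$t{\left(R,P \right)} = -13 - 132 P R$ ($t{\left(R,P \right)} = - 132 R P - 13 = - 132 P R - 13 = -13 - 132 P R$)
$\left(X{\left(-4,93 \right)} - 16756\right) + t{\left(-179,168 \right)} = \left(-121 - 16756\right) - \left(13 + 22176 \left(-179\right)\right) = -16877 + \left(-13 + 3969504\right) = -16877 + 3969491 = 3952614$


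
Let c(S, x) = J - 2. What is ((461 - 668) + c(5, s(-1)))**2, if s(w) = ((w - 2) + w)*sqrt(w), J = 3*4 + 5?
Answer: 36864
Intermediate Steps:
J = 17 (J = 12 + 5 = 17)
s(w) = sqrt(w)*(-2 + 2*w) (s(w) = ((-2 + w) + w)*sqrt(w) = (-2 + 2*w)*sqrt(w) = sqrt(w)*(-2 + 2*w))
c(S, x) = 15 (c(S, x) = 17 - 2 = 15)
((461 - 668) + c(5, s(-1)))**2 = ((461 - 668) + 15)**2 = (-207 + 15)**2 = (-192)**2 = 36864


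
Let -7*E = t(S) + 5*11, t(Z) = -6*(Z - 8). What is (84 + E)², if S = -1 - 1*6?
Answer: 196249/49 ≈ 4005.1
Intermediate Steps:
S = -7 (S = -1 - 6 = -7)
t(Z) = 48 - 6*Z (t(Z) = -6*(-8 + Z) = 48 - 6*Z)
E = -145/7 (E = -((48 - 6*(-7)) + 5*11)/7 = -((48 + 42) + 55)/7 = -(90 + 55)/7 = -⅐*145 = -145/7 ≈ -20.714)
(84 + E)² = (84 - 145/7)² = (443/7)² = 196249/49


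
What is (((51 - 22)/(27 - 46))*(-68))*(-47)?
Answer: -92684/19 ≈ -4878.1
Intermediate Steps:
(((51 - 22)/(27 - 46))*(-68))*(-47) = ((29/(-19))*(-68))*(-47) = ((29*(-1/19))*(-68))*(-47) = -29/19*(-68)*(-47) = (1972/19)*(-47) = -92684/19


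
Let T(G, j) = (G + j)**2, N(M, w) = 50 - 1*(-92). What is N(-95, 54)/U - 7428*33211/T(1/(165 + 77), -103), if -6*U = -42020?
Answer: -30353603263867287/1305258068125 ≈ -23255.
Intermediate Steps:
U = 21010/3 (U = -1/6*(-42020) = 21010/3 ≈ 7003.3)
N(M, w) = 142 (N(M, w) = 50 + 92 = 142)
N(-95, 54)/U - 7428*33211/T(1/(165 + 77), -103) = 142/(21010/3) - 7428*33211/(1/(165 + 77) - 103)**2 = 142*(3/21010) - 7428*33211/(1/242 - 103)**2 = 213/10505 - 7428*33211/(1/242 - 103)**2 = 213/10505 - 7428/((-24925/242)**2*(1/33211)) = 213/10505 - 7428/((621255625/58564)*(1/33211)) = 213/10505 - 7428/621255625/1944969004 = 213/10505 - 7428*1944969004/621255625 = 213/10505 - 14447229761712/621255625 = -30353603263867287/1305258068125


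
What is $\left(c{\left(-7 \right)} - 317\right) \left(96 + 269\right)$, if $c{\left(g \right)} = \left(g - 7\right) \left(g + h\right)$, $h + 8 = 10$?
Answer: $-90155$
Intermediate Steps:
$h = 2$ ($h = -8 + 10 = 2$)
$c{\left(g \right)} = \left(-7 + g\right) \left(2 + g\right)$ ($c{\left(g \right)} = \left(g - 7\right) \left(g + 2\right) = \left(-7 + g\right) \left(2 + g\right)$)
$\left(c{\left(-7 \right)} - 317\right) \left(96 + 269\right) = \left(\left(-14 + \left(-7\right)^{2} - -35\right) - 317\right) \left(96 + 269\right) = \left(\left(-14 + 49 + 35\right) - 317\right) 365 = \left(70 - 317\right) 365 = \left(-247\right) 365 = -90155$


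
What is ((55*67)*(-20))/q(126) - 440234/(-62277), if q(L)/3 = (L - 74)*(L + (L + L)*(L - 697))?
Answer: 823161340747/116393097366 ≈ 7.0723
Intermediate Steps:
q(L) = 3*(-74 + L)*(L + 2*L*(-697 + L)) (q(L) = 3*((L - 74)*(L + (L + L)*(L - 697))) = 3*((-74 + L)*(L + (2*L)*(-697 + L))) = 3*((-74 + L)*(L + 2*L*(-697 + L))) = 3*(-74 + L)*(L + 2*L*(-697 + L)))
((55*67)*(-20))/q(126) - 440234/(-62277) = ((55*67)*(-20))/((3*126*(103082 - 1541*126 + 2*126²))) - 440234/(-62277) = (3685*(-20))/((3*126*(103082 - 194166 + 2*15876))) - 440234*(-1/62277) = -73700*1/(378*(103082 - 194166 + 31752)) + 440234/62277 = -73700/(3*126*(-59332)) + 440234/62277 = -73700/(-22427496) + 440234/62277 = -73700*(-1/22427496) + 440234/62277 = 18425/5606874 + 440234/62277 = 823161340747/116393097366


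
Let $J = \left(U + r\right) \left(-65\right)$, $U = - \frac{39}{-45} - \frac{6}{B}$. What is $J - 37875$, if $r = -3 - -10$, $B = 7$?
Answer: $- \frac{804943}{21} \approx -38331.0$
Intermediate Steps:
$U = \frac{1}{105}$ ($U = - \frac{39}{-45} - \frac{6}{7} = \left(-39\right) \left(- \frac{1}{45}\right) - \frac{6}{7} = \frac{13}{15} - \frac{6}{7} = \frac{1}{105} \approx 0.0095238$)
$r = 7$ ($r = -3 + 10 = 7$)
$J = - \frac{9568}{21}$ ($J = \left(\frac{1}{105} + 7\right) \left(-65\right) = \frac{736}{105} \left(-65\right) = - \frac{9568}{21} \approx -455.62$)
$J - 37875 = - \frac{9568}{21} - 37875 = - \frac{804943}{21}$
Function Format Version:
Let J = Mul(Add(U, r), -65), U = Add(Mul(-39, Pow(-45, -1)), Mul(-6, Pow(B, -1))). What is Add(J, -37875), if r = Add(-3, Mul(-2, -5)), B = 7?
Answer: Rational(-804943, 21) ≈ -38331.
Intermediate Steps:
U = Rational(1, 105) (U = Add(Mul(-39, Pow(-45, -1)), Mul(-6, Pow(7, -1))) = Add(Mul(-39, Rational(-1, 45)), Mul(-6, Rational(1, 7))) = Add(Rational(13, 15), Rational(-6, 7)) = Rational(1, 105) ≈ 0.0095238)
r = 7 (r = Add(-3, 10) = 7)
J = Rational(-9568, 21) (J = Mul(Add(Rational(1, 105), 7), -65) = Mul(Rational(736, 105), -65) = Rational(-9568, 21) ≈ -455.62)
Add(J, -37875) = Add(Rational(-9568, 21), -37875) = Rational(-804943, 21)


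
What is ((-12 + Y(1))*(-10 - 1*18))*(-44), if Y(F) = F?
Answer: -13552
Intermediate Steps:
((-12 + Y(1))*(-10 - 1*18))*(-44) = ((-12 + 1)*(-10 - 1*18))*(-44) = -11*(-10 - 18)*(-44) = -11*(-28)*(-44) = 308*(-44) = -13552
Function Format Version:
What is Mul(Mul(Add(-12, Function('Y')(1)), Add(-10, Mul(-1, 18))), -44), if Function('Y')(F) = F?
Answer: -13552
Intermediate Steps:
Mul(Mul(Add(-12, Function('Y')(1)), Add(-10, Mul(-1, 18))), -44) = Mul(Mul(Add(-12, 1), Add(-10, Mul(-1, 18))), -44) = Mul(Mul(-11, Add(-10, -18)), -44) = Mul(Mul(-11, -28), -44) = Mul(308, -44) = -13552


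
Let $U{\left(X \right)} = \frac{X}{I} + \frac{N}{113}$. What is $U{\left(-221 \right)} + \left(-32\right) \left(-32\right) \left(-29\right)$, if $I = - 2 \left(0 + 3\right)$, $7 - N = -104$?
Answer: $- \frac{20108249}{678} \approx -29658.0$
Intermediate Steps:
$N = 111$ ($N = 7 - -104 = 7 + 104 = 111$)
$I = -6$ ($I = \left(-2\right) 3 = -6$)
$U{\left(X \right)} = \frac{111}{113} - \frac{X}{6}$ ($U{\left(X \right)} = \frac{X}{-6} + \frac{111}{113} = X \left(- \frac{1}{6}\right) + 111 \cdot \frac{1}{113} = - \frac{X}{6} + \frac{111}{113} = \frac{111}{113} - \frac{X}{6}$)
$U{\left(-221 \right)} + \left(-32\right) \left(-32\right) \left(-29\right) = \left(\frac{111}{113} - - \frac{221}{6}\right) + \left(-32\right) \left(-32\right) \left(-29\right) = \left(\frac{111}{113} + \frac{221}{6}\right) + 1024 \left(-29\right) = \frac{25639}{678} - 29696 = - \frac{20108249}{678}$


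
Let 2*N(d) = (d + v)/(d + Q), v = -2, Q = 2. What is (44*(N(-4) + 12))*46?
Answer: 27324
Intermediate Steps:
N(d) = (-2 + d)/(2*(2 + d)) (N(d) = ((d - 2)/(d + 2))/2 = ((-2 + d)/(2 + d))/2 = (-2 + d)/(2*(2 + d)))
(44*(N(-4) + 12))*46 = (44*((-2 - 4)/(2*(2 - 4)) + 12))*46 = (44*((1/2)*(-6)/(-2) + 12))*46 = (44*((1/2)*(-1/2)*(-6) + 12))*46 = (44*(3/2 + 12))*46 = (44*(27/2))*46 = 594*46 = 27324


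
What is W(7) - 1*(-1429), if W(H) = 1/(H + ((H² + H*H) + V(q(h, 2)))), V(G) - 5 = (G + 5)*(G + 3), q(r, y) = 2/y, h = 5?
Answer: 191487/134 ≈ 1429.0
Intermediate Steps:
V(G) = 5 + (3 + G)*(5 + G) (V(G) = 5 + (G + 5)*(G + 3) = 5 + (5 + G)*(3 + G) = 5 + (3 + G)*(5 + G))
W(H) = 1/(29 + H + 2*H²) (W(H) = 1/(H + ((H² + H*H) + (20 + (2/2)² + 8*(2/2)))) = 1/(H + ((H² + H²) + (20 + (2*(½))² + 8*(2*(½))))) = 1/(H + (2*H² + (20 + 1² + 8*1))) = 1/(H + (2*H² + (20 + 1 + 8))) = 1/(H + (2*H² + 29)) = 1/(H + (29 + 2*H²)) = 1/(29 + H + 2*H²))
W(7) - 1*(-1429) = 1/(29 + 7 + 2*7²) - 1*(-1429) = 1/(29 + 7 + 2*49) + 1429 = 1/(29 + 7 + 98) + 1429 = 1/134 + 1429 = 191487/134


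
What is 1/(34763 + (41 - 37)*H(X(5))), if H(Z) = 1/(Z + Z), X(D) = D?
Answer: 5/173817 ≈ 2.8766e-5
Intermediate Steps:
H(Z) = 1/(2*Z)
1/(34763 + (41 - 37)*H(X(5))) = 1/(34763 + (41 - 37)*((½)/5)) = 1/(34763 + 4*((½)*(⅕))) = 1/(34763 + 4*(⅒)) = 1/(34763 + ⅖) = 1/(173817/5) = 5/173817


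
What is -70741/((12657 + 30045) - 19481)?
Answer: -6431/2111 ≈ -3.0464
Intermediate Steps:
-70741/((12657 + 30045) - 19481) = -70741/(42702 - 19481) = -70741/23221 = -70741*1/23221 = -6431/2111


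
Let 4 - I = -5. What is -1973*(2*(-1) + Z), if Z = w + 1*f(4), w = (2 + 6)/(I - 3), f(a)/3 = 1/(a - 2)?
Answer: -9865/6 ≈ -1644.2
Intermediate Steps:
I = 9 (I = 4 - 1*(-5) = 4 + 5 = 9)
f(a) = 3/(-2 + a) (f(a) = 3/(a - 2) = 3/(-2 + a))
w = 4/3 (w = (2 + 6)/(9 - 3) = 8/6 = 8*(⅙) = 4/3 ≈ 1.3333)
Z = 17/6 (Z = 4/3 + 1*(3/(-2 + 4)) = 4/3 + 1*(3/2) = 4/3 + 3/2 = 17/6 ≈ 2.8333)
-1973*(2*(-1) + Z) = -1973*(2*(-1) + 17/6) = -1973*(-2 + 17/6) = -1973*⅚ = -9865/6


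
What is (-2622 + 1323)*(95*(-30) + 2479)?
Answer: 481929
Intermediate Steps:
(-2622 + 1323)*(95*(-30) + 2479) = -1299*(-2850 + 2479) = -1299*(-371) = 481929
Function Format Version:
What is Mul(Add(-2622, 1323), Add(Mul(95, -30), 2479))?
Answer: 481929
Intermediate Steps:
Mul(Add(-2622, 1323), Add(Mul(95, -30), 2479)) = Mul(-1299, Add(-2850, 2479)) = Mul(-1299, -371) = 481929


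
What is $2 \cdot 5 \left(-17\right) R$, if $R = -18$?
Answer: $3060$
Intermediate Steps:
$2 \cdot 5 \left(-17\right) R = 2 \cdot 5 \left(-17\right) \left(-18\right) = 10 \left(-17\right) \left(-18\right) = \left(-170\right) \left(-18\right) = 3060$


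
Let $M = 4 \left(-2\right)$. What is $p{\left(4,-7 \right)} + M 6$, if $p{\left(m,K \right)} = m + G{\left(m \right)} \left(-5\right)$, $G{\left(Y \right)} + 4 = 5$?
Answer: $-49$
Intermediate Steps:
$M = -8$
$G{\left(Y \right)} = 1$ ($G{\left(Y \right)} = -4 + 5 = 1$)
$p{\left(m,K \right)} = -5 + m$ ($p{\left(m,K \right)} = m + 1 \left(-5\right) = m - 5 = -5 + m$)
$p{\left(4,-7 \right)} + M 6 = \left(-5 + 4\right) - 48 = -1 - 48 = -49$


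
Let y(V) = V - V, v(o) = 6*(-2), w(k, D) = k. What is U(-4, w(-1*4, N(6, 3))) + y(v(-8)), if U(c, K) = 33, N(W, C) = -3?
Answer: 33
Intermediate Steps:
v(o) = -12
y(V) = 0
U(-4, w(-1*4, N(6, 3))) + y(v(-8)) = 33 + 0 = 33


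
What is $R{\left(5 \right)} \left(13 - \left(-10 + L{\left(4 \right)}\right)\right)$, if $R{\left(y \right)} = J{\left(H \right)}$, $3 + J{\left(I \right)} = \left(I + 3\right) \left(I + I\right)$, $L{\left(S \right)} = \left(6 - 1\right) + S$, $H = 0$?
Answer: $-42$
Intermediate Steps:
$L{\left(S \right)} = 5 + S$
$J{\left(I \right)} = -3 + 2 I \left(3 + I\right)$ ($J{\left(I \right)} = -3 + \left(I + 3\right) \left(I + I\right) = -3 + \left(3 + I\right) 2 I = -3 + 2 I \left(3 + I\right)$)
$R{\left(y \right)} = -3$ ($R{\left(y \right)} = -3 + 2 \cdot 0^{2} + 6 \cdot 0 = -3 + 2 \cdot 0 + 0 = -3 + 0 + 0 = -3$)
$R{\left(5 \right)} \left(13 - \left(-10 + L{\left(4 \right)}\right)\right) = - 3 \left(13 + \left(10 - \left(5 + 4\right)\right)\right) = - 3 \left(13 + \left(10 - 9\right)\right) = - 3 \left(13 + 1\right) = \left(-3\right) 14 = -42$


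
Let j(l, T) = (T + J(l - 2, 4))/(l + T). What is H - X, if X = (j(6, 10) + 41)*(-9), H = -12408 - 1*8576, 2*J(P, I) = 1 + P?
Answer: -659455/32 ≈ -20608.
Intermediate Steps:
J(P, I) = 1/2 + P/2 (J(P, I) = (1 + P)/2 = 1/2 + P/2)
j(l, T) = (-1/2 + T + l/2)/(T + l) (j(l, T) = (T + (1/2 + (l - 2)/2))/(l + T) = (T + (1/2 + (-2 + l)/2))/(T + l) = (T + (1/2 + (-1 + l/2)))/(T + l) = (T + (-1/2 + l/2))/(T + l) = (-1/2 + T + l/2)/(T + l))
H = -20984 (H = -12408 - 8576 = -20984)
X = -12033/32 (X = ((-1/2 + 10 + (1/2)*6)/(10 + 6) + 41)*(-9) = ((-1/2 + 10 + 3)/16 + 41)*(-9) = ((1/16)*(25/2) + 41)*(-9) = (25/32 + 41)*(-9) = (1337/32)*(-9) = -12033/32 ≈ -376.03)
H - X = -20984 - 1*(-12033/32) = -20984 + 12033/32 = -659455/32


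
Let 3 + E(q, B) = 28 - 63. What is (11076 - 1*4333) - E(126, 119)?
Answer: 6781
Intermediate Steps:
E(q, B) = -38 (E(q, B) = -3 + (28 - 63) = -3 - 35 = -38)
(11076 - 1*4333) - E(126, 119) = (11076 - 1*4333) - 1*(-38) = (11076 - 4333) + 38 = 6743 + 38 = 6781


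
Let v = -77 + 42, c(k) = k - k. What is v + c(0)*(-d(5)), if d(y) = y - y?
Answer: -35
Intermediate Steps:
d(y) = 0
c(k) = 0
v = -35
v + c(0)*(-d(5)) = -35 + 0*(-1*0) = -35 + 0*0 = -35 + 0 = -35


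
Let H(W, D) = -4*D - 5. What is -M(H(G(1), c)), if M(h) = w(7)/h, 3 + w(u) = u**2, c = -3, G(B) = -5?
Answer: -46/7 ≈ -6.5714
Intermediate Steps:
w(u) = -3 + u**2
H(W, D) = -5 - 4*D
M(h) = 46/h (M(h) = (-3 + 7**2)/h = (-3 + 49)/h = 46/h)
-M(H(G(1), c)) = -46/(-5 - 4*(-3)) = -46/(-5 + 12) = -46/7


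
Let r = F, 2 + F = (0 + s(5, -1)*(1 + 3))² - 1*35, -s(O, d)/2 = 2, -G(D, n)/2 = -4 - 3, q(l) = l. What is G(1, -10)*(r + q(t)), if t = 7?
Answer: 3164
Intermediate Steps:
G(D, n) = 14 (G(D, n) = -2*(-4 - 3) = -2*(-7) = 14)
s(O, d) = -4 (s(O, d) = -2*2 = -4)
F = 219 (F = -2 + ((0 - 4*(1 + 3))² - 1*35) = -2 + ((0 - 4*4)² - 35) = -2 + ((0 - 16)² - 35) = -2 + ((-16)² - 35) = -2 + (256 - 35) = -2 + 221 = 219)
r = 219
G(1, -10)*(r + q(t)) = 14*(219 + 7) = 14*226 = 3164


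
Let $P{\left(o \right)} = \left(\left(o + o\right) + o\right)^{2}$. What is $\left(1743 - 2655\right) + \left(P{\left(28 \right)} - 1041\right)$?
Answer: $5103$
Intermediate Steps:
$P{\left(o \right)} = 9 o^{2}$ ($P{\left(o \right)} = \left(2 o + o\right)^{2} = \left(3 o\right)^{2} = 9 o^{2}$)
$\left(1743 - 2655\right) + \left(P{\left(28 \right)} - 1041\right) = \left(1743 - 2655\right) + \left(9 \cdot 28^{2} - 1041\right) = -912 + \left(9 \cdot 784 - 1041\right) = -912 + \left(7056 - 1041\right) = -912 + 6015 = 5103$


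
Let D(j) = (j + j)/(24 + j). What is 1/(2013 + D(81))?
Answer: 35/70509 ≈ 0.00049639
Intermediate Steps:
D(j) = 2*j/(24 + j) (D(j) = (2*j)/(24 + j) = 2*j/(24 + j))
1/(2013 + D(81)) = 1/(2013 + 2*81/(24 + 81)) = 1/(2013 + 2*81/105) = 1/(2013 + 2*81*(1/105)) = 1/(2013 + 54/35) = 1/(70509/35) = 35/70509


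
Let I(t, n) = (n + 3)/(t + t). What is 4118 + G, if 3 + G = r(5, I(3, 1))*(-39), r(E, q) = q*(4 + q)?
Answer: 11981/3 ≈ 3993.7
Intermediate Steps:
I(t, n) = (3 + n)/(2*t) (I(t, n) = (3 + n)/((2*t)) = (3 + n)*(1/(2*t)) = (3 + n)/(2*t))
G = -373/3 (G = -3 + (((1/2)*(3 + 1)/3)*(4 + (1/2)*(3 + 1)/3))*(-39) = -3 + (((1/2)*(1/3)*4)*(4 + (1/2)*(1/3)*4))*(-39) = -3 + (2*(4 + 2/3)/3)*(-39) = -3 + ((2/3)*(14/3))*(-39) = -3 + (28/9)*(-39) = -3 - 364/3 = -373/3 ≈ -124.33)
4118 + G = 4118 - 373/3 = 11981/3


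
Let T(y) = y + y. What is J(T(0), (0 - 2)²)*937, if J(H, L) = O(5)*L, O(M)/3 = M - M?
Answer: 0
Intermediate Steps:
O(M) = 0 (O(M) = 3*(M - M) = 3*0 = 0)
T(y) = 2*y
J(H, L) = 0 (J(H, L) = 0*L = 0)
J(T(0), (0 - 2)²)*937 = 0*937 = 0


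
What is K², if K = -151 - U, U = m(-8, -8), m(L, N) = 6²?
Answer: 34969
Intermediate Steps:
m(L, N) = 36
U = 36
K = -187 (K = -151 - 1*36 = -151 - 36 = -187)
K² = (-187)² = 34969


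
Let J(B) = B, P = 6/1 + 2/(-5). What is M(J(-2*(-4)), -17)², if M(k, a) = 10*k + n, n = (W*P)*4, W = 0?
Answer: 6400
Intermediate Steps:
P = 28/5 (P = 6*1 + 2*(-⅕) = 6 - ⅖ = 28/5 ≈ 5.6000)
n = 0 (n = (0*(28/5))*4 = 0*4 = 0)
M(k, a) = 10*k (M(k, a) = 10*k + 0 = 10*k)
M(J(-2*(-4)), -17)² = (10*(-2*(-4)))² = (10*8)² = 80² = 6400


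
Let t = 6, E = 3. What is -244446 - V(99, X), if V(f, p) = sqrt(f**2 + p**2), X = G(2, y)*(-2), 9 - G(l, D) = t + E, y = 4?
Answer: -244545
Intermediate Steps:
G(l, D) = 0 (G(l, D) = 9 - (6 + 3) = 9 - 1*9 = 9 - 9 = 0)
X = 0 (X = 0*(-2) = 0)
-244446 - V(99, X) = -244446 - sqrt(99**2 + 0**2) = -244446 - sqrt(9801 + 0) = -244446 - sqrt(9801) = -244446 - 1*99 = -244446 - 99 = -244545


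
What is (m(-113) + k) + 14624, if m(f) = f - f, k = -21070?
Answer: -6446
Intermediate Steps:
m(f) = 0
(m(-113) + k) + 14624 = (0 - 21070) + 14624 = -21070 + 14624 = -6446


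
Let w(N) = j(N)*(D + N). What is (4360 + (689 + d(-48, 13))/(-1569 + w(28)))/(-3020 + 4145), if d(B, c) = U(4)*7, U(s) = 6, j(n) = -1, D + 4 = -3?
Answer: 6931669/1788750 ≈ 3.8751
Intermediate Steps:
D = -7 (D = -4 - 3 = -7)
w(N) = 7 - N (w(N) = -(-7 + N) = 7 - N)
d(B, c) = 42 (d(B, c) = 6*7 = 42)
(4360 + (689 + d(-48, 13))/(-1569 + w(28)))/(-3020 + 4145) = (4360 + (689 + 42)/(-1569 + (7 - 1*28)))/(-3020 + 4145) = (4360 + 731/(-1569 + (7 - 28)))/1125 = (4360 + 731/(-1569 - 21))*(1/1125) = (4360 + 731/(-1590))*(1/1125) = (4360 + 731*(-1/1590))*(1/1125) = (4360 - 731/1590)*(1/1125) = (6931669/1590)*(1/1125) = 6931669/1788750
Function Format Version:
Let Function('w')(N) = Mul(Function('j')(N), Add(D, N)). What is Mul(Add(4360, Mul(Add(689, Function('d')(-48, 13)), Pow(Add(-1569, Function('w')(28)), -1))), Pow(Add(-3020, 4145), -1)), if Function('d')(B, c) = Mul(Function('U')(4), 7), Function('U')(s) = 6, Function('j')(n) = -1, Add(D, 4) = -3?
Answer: Rational(6931669, 1788750) ≈ 3.8751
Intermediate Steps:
D = -7 (D = Add(-4, -3) = -7)
Function('w')(N) = Add(7, Mul(-1, N)) (Function('w')(N) = Mul(-1, Add(-7, N)) = Add(7, Mul(-1, N)))
Function('d')(B, c) = 42 (Function('d')(B, c) = Mul(6, 7) = 42)
Mul(Add(4360, Mul(Add(689, Function('d')(-48, 13)), Pow(Add(-1569, Function('w')(28)), -1))), Pow(Add(-3020, 4145), -1)) = Mul(Add(4360, Mul(Add(689, 42), Pow(Add(-1569, Add(7, Mul(-1, 28))), -1))), Pow(Add(-3020, 4145), -1)) = Mul(Add(4360, Mul(731, Pow(Add(-1569, Add(7, -28)), -1))), Pow(1125, -1)) = Mul(Add(4360, Mul(731, Pow(Add(-1569, -21), -1))), Rational(1, 1125)) = Mul(Add(4360, Mul(731, Pow(-1590, -1))), Rational(1, 1125)) = Mul(Add(4360, Mul(731, Rational(-1, 1590))), Rational(1, 1125)) = Mul(Add(4360, Rational(-731, 1590)), Rational(1, 1125)) = Mul(Rational(6931669, 1590), Rational(1, 1125)) = Rational(6931669, 1788750)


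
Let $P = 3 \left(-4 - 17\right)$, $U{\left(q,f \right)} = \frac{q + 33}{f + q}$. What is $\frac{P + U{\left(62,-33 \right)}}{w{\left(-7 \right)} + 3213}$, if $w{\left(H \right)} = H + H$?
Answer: $- \frac{1732}{92771} \approx -0.01867$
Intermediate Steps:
$U{\left(q,f \right)} = \frac{33 + q}{f + q}$
$P = -63$ ($P = 3 \left(-21\right) = -63$)
$w{\left(H \right)} = 2 H$
$\frac{P + U{\left(62,-33 \right)}}{w{\left(-7 \right)} + 3213} = \frac{-63 + \frac{33 + 62}{-33 + 62}}{2 \left(-7\right) + 3213} = \frac{-63 + \frac{1}{29} \cdot 95}{-14 + 3213} = \frac{-63 + \frac{1}{29} \cdot 95}{3199} = \left(-63 + \frac{95}{29}\right) \frac{1}{3199} = \left(- \frac{1732}{29}\right) \frac{1}{3199} = - \frac{1732}{92771}$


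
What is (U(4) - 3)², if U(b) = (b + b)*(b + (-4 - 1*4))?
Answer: 1225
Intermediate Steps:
U(b) = 2*b*(-8 + b) (U(b) = (2*b)*(b + (-4 - 4)) = (2*b)*(b - 8) = (2*b)*(-8 + b) = 2*b*(-8 + b))
(U(4) - 3)² = (2*4*(-8 + 4) - 3)² = (2*4*(-4) - 3)² = (-32 - 3)² = (-35)² = 1225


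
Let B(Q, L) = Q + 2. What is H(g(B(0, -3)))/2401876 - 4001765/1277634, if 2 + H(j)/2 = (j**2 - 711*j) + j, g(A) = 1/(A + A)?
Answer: -38448807288167/12274873765536 ≈ -3.1323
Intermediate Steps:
B(Q, L) = 2 + Q
g(A) = 1/(2*A)
H(j) = -4 - 1420*j + 2*j**2 (H(j) = -4 + 2*((j**2 - 711*j) + j) = -4 + 2*(j**2 - 710*j) = -4 + (-1420*j + 2*j**2) = -4 - 1420*j + 2*j**2)
H(g(B(0, -3)))/2401876 - 4001765/1277634 = (-4 - 710/(2 + 0) + 2*(1/(2*(2 + 0)))**2)/2401876 - 4001765/1277634 = (-4 - 710/2 + 2*((1/2)/2)**2)*(1/2401876) - 4001765*1/1277634 = (-4 - 710/2 + 2*((1/2)*(1/2))**2)*(1/2401876) - 4001765/1277634 = (-4 - 1420*1/4 + 2*(1/4)**2)*(1/2401876) - 4001765/1277634 = (-4 - 355 + 2*(1/16))*(1/2401876) - 4001765/1277634 = (-4 - 355 + 1/8)*(1/2401876) - 4001765/1277634 = -2871/8*1/2401876 - 4001765/1277634 = -2871/19215008 - 4001765/1277634 = -38448807288167/12274873765536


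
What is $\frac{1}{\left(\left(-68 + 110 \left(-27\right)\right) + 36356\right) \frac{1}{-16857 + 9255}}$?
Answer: $- \frac{1267}{5553} \approx -0.22816$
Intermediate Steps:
$\frac{1}{\left(\left(-68 + 110 \left(-27\right)\right) + 36356\right) \frac{1}{-16857 + 9255}} = \frac{1}{\left(\left(-68 - 2970\right) + 36356\right) \frac{1}{-7602}} = \frac{1}{\left(-3038 + 36356\right) \left(- \frac{1}{7602}\right)} = \frac{1}{33318 \left(- \frac{1}{7602}\right)} = \frac{1}{- \frac{5553}{1267}} = - \frac{1267}{5553}$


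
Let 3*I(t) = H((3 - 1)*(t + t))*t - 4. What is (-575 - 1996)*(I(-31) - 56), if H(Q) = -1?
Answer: 120837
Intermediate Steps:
I(t) = -4/3 - t/3 (I(t) = (-t - 4)/3 = (-4 - t)/3 = -4/3 - t/3)
(-575 - 1996)*(I(-31) - 56) = (-575 - 1996)*((-4/3 - ⅓*(-31)) - 56) = -2571*((-4/3 + 31/3) - 56) = -2571*(9 - 56) = -2571*(-47) = 120837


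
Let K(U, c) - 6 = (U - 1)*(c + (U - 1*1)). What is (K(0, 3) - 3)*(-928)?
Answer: -928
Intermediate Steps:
K(U, c) = 6 + (-1 + U)*(-1 + U + c) (K(U, c) = 6 + (U - 1)*(c + (U - 1*1)) = 6 + (-1 + U)*(c + (U - 1)) = 6 + (-1 + U)*(c + (-1 + U)) = 6 + (-1 + U)*(-1 + U + c))
(K(0, 3) - 3)*(-928) = ((7 + 0² - 1*3 - 2*0 + 0*3) - 3)*(-928) = ((7 + 0 - 3 + 0 + 0) - 3)*(-928) = (4 - 3)*(-928) = 1*(-928) = -928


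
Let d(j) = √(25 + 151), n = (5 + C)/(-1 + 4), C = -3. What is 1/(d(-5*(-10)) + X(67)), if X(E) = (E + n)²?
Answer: 370881/1698167425 - 324*√11/1698167425 ≈ 0.00021777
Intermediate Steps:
n = ⅔ (n = (5 - 3)/(-1 + 4) = 2/3 = 2*(⅓) = ⅔ ≈ 0.66667)
d(j) = 4*√11 (d(j) = √176 = 4*√11)
X(E) = (⅔ + E)² (X(E) = (E + ⅔)² = (⅔ + E)²)
1/(d(-5*(-10)) + X(67)) = 1/(4*√11 + (2 + 3*67)²/9) = 1/(4*√11 + (2 + 201)²/9) = 1/(4*√11 + (⅑)*203²) = 1/(4*√11 + (⅑)*41209) = 1/(4*√11 + 41209/9) = 1/(41209/9 + 4*√11)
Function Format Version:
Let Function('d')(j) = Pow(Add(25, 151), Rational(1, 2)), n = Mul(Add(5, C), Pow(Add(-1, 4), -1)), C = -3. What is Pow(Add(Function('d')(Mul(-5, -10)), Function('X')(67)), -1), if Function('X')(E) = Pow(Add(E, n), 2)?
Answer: Add(Rational(370881, 1698167425), Mul(Rational(-324, 1698167425), Pow(11, Rational(1, 2)))) ≈ 0.00021777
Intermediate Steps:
n = Rational(2, 3) (n = Mul(Add(5, -3), Pow(Add(-1, 4), -1)) = Mul(2, Pow(3, -1)) = Mul(2, Rational(1, 3)) = Rational(2, 3) ≈ 0.66667)
Function('d')(j) = Mul(4, Pow(11, Rational(1, 2))) (Function('d')(j) = Pow(176, Rational(1, 2)) = Mul(4, Pow(11, Rational(1, 2))))
Function('X')(E) = Pow(Add(Rational(2, 3), E), 2) (Function('X')(E) = Pow(Add(E, Rational(2, 3)), 2) = Pow(Add(Rational(2, 3), E), 2))
Pow(Add(Function('d')(Mul(-5, -10)), Function('X')(67)), -1) = Pow(Add(Mul(4, Pow(11, Rational(1, 2))), Mul(Rational(1, 9), Pow(Add(2, Mul(3, 67)), 2))), -1) = Pow(Add(Mul(4, Pow(11, Rational(1, 2))), Mul(Rational(1, 9), Pow(Add(2, 201), 2))), -1) = Pow(Add(Mul(4, Pow(11, Rational(1, 2))), Mul(Rational(1, 9), Pow(203, 2))), -1) = Pow(Add(Mul(4, Pow(11, Rational(1, 2))), Mul(Rational(1, 9), 41209)), -1) = Pow(Add(Mul(4, Pow(11, Rational(1, 2))), Rational(41209, 9)), -1) = Pow(Add(Rational(41209, 9), Mul(4, Pow(11, Rational(1, 2)))), -1)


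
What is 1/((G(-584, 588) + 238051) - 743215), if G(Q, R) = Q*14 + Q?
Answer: -1/513924 ≈ -1.9458e-6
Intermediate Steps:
G(Q, R) = 15*Q (G(Q, R) = 14*Q + Q = 15*Q)
1/((G(-584, 588) + 238051) - 743215) = 1/((15*(-584) + 238051) - 743215) = 1/((-8760 + 238051) - 743215) = 1/(229291 - 743215) = 1/(-513924) = -1/513924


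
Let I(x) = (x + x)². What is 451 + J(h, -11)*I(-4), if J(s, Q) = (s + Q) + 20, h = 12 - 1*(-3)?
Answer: 1987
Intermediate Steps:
h = 15 (h = 12 + 3 = 15)
J(s, Q) = 20 + Q + s (J(s, Q) = (Q + s) + 20 = 20 + Q + s)
I(x) = 4*x² (I(x) = (2*x)² = 4*x²)
451 + J(h, -11)*I(-4) = 451 + (20 - 11 + 15)*(4*(-4)²) = 451 + 24*(4*16) = 451 + 24*64 = 451 + 1536 = 1987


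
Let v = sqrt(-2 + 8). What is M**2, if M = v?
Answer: 6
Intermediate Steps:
v = sqrt(6) ≈ 2.4495
M = sqrt(6) ≈ 2.4495
M**2 = (sqrt(6))**2 = 6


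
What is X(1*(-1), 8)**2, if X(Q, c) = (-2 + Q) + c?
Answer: 25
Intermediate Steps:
X(Q, c) = -2 + Q + c
X(1*(-1), 8)**2 = (-2 + 1*(-1) + 8)**2 = (-2 - 1 + 8)**2 = 5**2 = 25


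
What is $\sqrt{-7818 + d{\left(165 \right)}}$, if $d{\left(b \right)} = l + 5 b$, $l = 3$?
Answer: $i \sqrt{6990} \approx 83.606 i$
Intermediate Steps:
$d{\left(b \right)} = 3 + 5 b$
$\sqrt{-7818 + d{\left(165 \right)}} = \sqrt{-7818 + \left(3 + 5 \cdot 165\right)} = \sqrt{-7818 + \left(3 + 825\right)} = \sqrt{-7818 + 828} = \sqrt{-6990} = i \sqrt{6990}$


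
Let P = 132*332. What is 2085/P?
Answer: 695/14608 ≈ 0.047577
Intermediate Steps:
P = 43824
2085/P = 2085/43824 = 2085*(1/43824) = 695/14608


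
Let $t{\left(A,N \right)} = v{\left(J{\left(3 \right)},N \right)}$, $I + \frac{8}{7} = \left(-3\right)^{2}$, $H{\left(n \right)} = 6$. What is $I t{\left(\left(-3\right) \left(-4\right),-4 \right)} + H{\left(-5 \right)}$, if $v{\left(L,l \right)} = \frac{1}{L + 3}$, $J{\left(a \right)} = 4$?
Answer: $\frac{349}{49} \approx 7.1225$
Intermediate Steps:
$v{\left(L,l \right)} = \frac{1}{3 + L}$
$I = \frac{55}{7}$ ($I = - \frac{8}{7} + \left(-3\right)^{2} = - \frac{8}{7} + 9 = \frac{55}{7} \approx 7.8571$)
$t{\left(A,N \right)} = \frac{1}{7}$ ($t{\left(A,N \right)} = \frac{1}{3 + 4} = \frac{1}{7}$)
$I t{\left(\left(-3\right) \left(-4\right),-4 \right)} + H{\left(-5 \right)} = \frac{55}{7} \cdot \frac{1}{7} + 6 = \frac{55}{49} + 6 = \frac{349}{49}$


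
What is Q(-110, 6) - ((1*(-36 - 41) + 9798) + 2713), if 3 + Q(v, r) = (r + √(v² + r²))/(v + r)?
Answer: -646727/52 - √3034/52 ≈ -12438.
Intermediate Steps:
Q(v, r) = -3 + (r + √(r² + v²))/(r + v) (Q(v, r) = -3 + (r + √(v² + r²))/(v + r) = -3 + (r + √(r² + v²))/(r + v))
Q(-110, 6) - ((1*(-36 - 41) + 9798) + 2713) = (√(6² + (-110)²) - 3*(-110) - 2*6)/(6 - 110) - ((1*(-36 - 41) + 9798) + 2713) = (√(36 + 12100) + 330 - 12)/(-104) - ((1*(-77) + 9798) + 2713) = -(√12136 + 330 - 12)/104 - ((-77 + 9798) + 2713) = -(2*√3034 + 330 - 12)/104 - (9721 + 2713) = -(318 + 2*√3034)/104 - 1*12434 = (-159/52 - √3034/52) - 12434 = -646727/52 - √3034/52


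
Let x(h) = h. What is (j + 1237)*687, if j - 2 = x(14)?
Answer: 860811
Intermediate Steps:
j = 16 (j = 2 + 14 = 16)
(j + 1237)*687 = (16 + 1237)*687 = 1253*687 = 860811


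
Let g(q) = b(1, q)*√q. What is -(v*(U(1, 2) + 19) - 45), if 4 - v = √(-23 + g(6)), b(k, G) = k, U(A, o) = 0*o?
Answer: -31 + 19*I*√(23 - √6) ≈ -31.0 + 86.132*I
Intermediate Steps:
U(A, o) = 0
g(q) = √q (g(q) = 1*√q = √q)
v = 4 - √(-23 + √6) ≈ 4.0 - 4.5333*I
-(v*(U(1, 2) + 19) - 45) = -((4 - √(-23 + √6))*(0 + 19) - 45) = -((4 - √(-23 + √6))*19 - 45) = -((76 - 19*√(-23 + √6)) - 45) = -(31 - 19*√(-23 + √6)) = -31 + 19*√(-23 + √6)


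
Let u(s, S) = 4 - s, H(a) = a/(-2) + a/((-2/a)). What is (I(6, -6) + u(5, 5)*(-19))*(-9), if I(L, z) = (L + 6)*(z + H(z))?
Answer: 2097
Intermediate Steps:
H(a) = -a/2 - a**2/2 (H(a) = a*(-1/2) + a*(-a/2) = -a/2 - a**2/2)
I(L, z) = (6 + L)*(z - z*(1 + z)/2) (I(L, z) = (L + 6)*(z - z*(1 + z)/2) = (6 + L)*(z - z*(1 + z)/2))
(I(6, -6) + u(5, 5)*(-19))*(-9) = ((1/2)*(-6)*(6 + 6 - 6*(-6) - 1*6*(-6)) + (4 - 1*5)*(-19))*(-9) = ((1/2)*(-6)*(6 + 6 + 36 + 36) + (4 - 5)*(-19))*(-9) = ((1/2)*(-6)*84 - 1*(-19))*(-9) = (-252 + 19)*(-9) = -233*(-9) = 2097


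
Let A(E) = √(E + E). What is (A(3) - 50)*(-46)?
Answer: 2300 - 46*√6 ≈ 2187.3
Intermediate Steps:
A(E) = √2*√E (A(E) = √(2*E) = √2*√E)
(A(3) - 50)*(-46) = (√2*√3 - 50)*(-46) = (√6 - 50)*(-46) = (-50 + √6)*(-46) = 2300 - 46*√6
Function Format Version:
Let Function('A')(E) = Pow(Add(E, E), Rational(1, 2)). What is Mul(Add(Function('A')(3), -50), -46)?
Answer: Add(2300, Mul(-46, Pow(6, Rational(1, 2)))) ≈ 2187.3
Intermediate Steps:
Function('A')(E) = Mul(Pow(2, Rational(1, 2)), Pow(E, Rational(1, 2))) (Function('A')(E) = Pow(Mul(2, E), Rational(1, 2)) = Mul(Pow(2, Rational(1, 2)), Pow(E, Rational(1, 2))))
Mul(Add(Function('A')(3), -50), -46) = Mul(Add(Mul(Pow(2, Rational(1, 2)), Pow(3, Rational(1, 2))), -50), -46) = Mul(Add(Pow(6, Rational(1, 2)), -50), -46) = Mul(Add(-50, Pow(6, Rational(1, 2))), -46) = Add(2300, Mul(-46, Pow(6, Rational(1, 2))))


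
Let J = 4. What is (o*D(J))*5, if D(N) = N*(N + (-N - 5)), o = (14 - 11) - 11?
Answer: 800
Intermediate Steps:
o = -8 (o = 3 - 11 = -8)
D(N) = -5*N (D(N) = N*(N + (-5 - N)) = N*(-5) = -5*N)
(o*D(J))*5 = -(-40)*4*5 = -8*(-20)*5 = 160*5 = 800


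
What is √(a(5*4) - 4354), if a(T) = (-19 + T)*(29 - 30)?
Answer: I*√4355 ≈ 65.992*I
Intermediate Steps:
a(T) = 19 - T (a(T) = (-19 + T)*(-1) = 19 - T)
√(a(5*4) - 4354) = √((19 - 5*4) - 4354) = √((19 - 1*20) - 4354) = √((19 - 20) - 4354) = √(-1 - 4354) = √(-4355) = I*√4355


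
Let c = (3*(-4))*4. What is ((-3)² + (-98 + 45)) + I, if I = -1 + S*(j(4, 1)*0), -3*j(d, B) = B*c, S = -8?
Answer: -45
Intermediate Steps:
c = -48 (c = -12*4 = -48)
j(d, B) = 16*B (j(d, B) = -B*(-48)/3 = -(-16)*B = 16*B)
I = -1 (I = -1 - 8*16*1*0 = -1 - 128*0 = -1 - 8*0 = -1 + 0 = -1)
((-3)² + (-98 + 45)) + I = ((-3)² + (-98 + 45)) - 1 = (9 - 53) - 1 = -44 - 1 = -45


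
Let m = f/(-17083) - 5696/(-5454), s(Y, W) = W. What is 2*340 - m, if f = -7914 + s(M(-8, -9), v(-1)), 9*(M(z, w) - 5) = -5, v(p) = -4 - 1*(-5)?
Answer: 31607800745/46585341 ≈ 678.49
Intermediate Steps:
v(p) = 1 (v(p) = -4 + 5 = 1)
M(z, w) = 40/9 (M(z, w) = 5 + (⅑)*(-5) = 5 - 5/9 = 40/9)
f = -7913 (f = -7914 + 1 = -7913)
m = 70231135/46585341 (m = -7913/(-17083) - 5696/(-5454) = -7913*(-1/17083) - 5696*(-1/5454) = 7913/17083 + 2848/2727 = 70231135/46585341 ≈ 1.5076)
2*340 - m = 2*340 - 1*70231135/46585341 = 680 - 70231135/46585341 = 31607800745/46585341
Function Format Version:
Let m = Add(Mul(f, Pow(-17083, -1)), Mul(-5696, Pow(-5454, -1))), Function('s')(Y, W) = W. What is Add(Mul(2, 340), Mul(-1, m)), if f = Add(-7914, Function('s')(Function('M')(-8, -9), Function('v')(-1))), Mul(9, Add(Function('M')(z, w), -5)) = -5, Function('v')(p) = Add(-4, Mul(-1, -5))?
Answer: Rational(31607800745, 46585341) ≈ 678.49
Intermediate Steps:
Function('v')(p) = 1 (Function('v')(p) = Add(-4, 5) = 1)
Function('M')(z, w) = Rational(40, 9) (Function('M')(z, w) = Add(5, Mul(Rational(1, 9), -5)) = Add(5, Rational(-5, 9)) = Rational(40, 9))
f = -7913 (f = Add(-7914, 1) = -7913)
m = Rational(70231135, 46585341) (m = Add(Mul(-7913, Pow(-17083, -1)), Mul(-5696, Pow(-5454, -1))) = Add(Mul(-7913, Rational(-1, 17083)), Mul(-5696, Rational(-1, 5454))) = Add(Rational(7913, 17083), Rational(2848, 2727)) = Rational(70231135, 46585341) ≈ 1.5076)
Add(Mul(2, 340), Mul(-1, m)) = Add(Mul(2, 340), Mul(-1, Rational(70231135, 46585341))) = Add(680, Rational(-70231135, 46585341)) = Rational(31607800745, 46585341)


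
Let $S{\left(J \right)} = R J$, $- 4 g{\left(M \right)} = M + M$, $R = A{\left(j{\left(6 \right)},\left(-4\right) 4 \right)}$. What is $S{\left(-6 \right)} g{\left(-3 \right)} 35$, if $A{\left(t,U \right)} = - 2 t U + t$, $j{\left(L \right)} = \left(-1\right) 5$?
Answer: $51975$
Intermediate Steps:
$j{\left(L \right)} = -5$
$A{\left(t,U \right)} = t - 2 U t$ ($A{\left(t,U \right)} = - 2 U t + t = t - 2 U t$)
$R = -165$ ($R = - 5 \left(1 - 2 \left(\left(-4\right) 4\right)\right) = - 5 \left(1 - -32\right) = - 5 \left(1 + 32\right) = \left(-5\right) 33 = -165$)
$g{\left(M \right)} = - \frac{M}{2}$ ($g{\left(M \right)} = - \frac{M + M}{4} = - \frac{2 M}{4} = - \frac{M}{2}$)
$S{\left(J \right)} = - 165 J$
$S{\left(-6 \right)} g{\left(-3 \right)} 35 = \left(-165\right) \left(-6\right) \left(\left(- \frac{1}{2}\right) \left(-3\right)\right) 35 = 990 \cdot \frac{3}{2} \cdot 35 = 1485 \cdot 35 = 51975$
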